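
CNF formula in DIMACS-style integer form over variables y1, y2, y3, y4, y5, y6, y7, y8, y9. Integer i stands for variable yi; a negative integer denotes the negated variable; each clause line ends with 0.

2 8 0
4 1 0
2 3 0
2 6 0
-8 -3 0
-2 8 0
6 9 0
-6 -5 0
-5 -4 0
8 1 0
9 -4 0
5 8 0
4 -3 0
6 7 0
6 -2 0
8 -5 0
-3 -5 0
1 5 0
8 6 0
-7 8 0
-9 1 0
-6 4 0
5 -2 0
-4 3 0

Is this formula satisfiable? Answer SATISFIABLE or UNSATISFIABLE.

UNSATISFIABLE

y8 = True:
  propagation gives y3=False, y2=True, y6=True, y5=False; an empty clause results — contradiction.
y8 = False:
  propagation gives y2=True; an empty clause results — contradiction.
Every branch closes, so no satisfying assignment exists.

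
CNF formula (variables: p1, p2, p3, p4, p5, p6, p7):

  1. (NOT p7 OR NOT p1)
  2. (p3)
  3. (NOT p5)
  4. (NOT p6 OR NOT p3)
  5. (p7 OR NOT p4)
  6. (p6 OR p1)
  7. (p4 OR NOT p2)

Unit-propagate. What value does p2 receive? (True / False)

(p3) is a unit clause: p3 = True.
(NOT p5) is a unit clause: p5 = False.
(NOT p3 OR NOT p6) with p3 = True leaves only NOT p6, so p6 = False.
From (p1 OR p6) and p6 = False: p1 = True.
In (NOT p7 OR NOT p1), NOT p1 is now false; NOT p7 must hold, so p7 = False.
From (NOT p4 OR p7) and p7 = False: p4 = False.
From (NOT p2 OR p4) and p4 = False: p2 = False.

False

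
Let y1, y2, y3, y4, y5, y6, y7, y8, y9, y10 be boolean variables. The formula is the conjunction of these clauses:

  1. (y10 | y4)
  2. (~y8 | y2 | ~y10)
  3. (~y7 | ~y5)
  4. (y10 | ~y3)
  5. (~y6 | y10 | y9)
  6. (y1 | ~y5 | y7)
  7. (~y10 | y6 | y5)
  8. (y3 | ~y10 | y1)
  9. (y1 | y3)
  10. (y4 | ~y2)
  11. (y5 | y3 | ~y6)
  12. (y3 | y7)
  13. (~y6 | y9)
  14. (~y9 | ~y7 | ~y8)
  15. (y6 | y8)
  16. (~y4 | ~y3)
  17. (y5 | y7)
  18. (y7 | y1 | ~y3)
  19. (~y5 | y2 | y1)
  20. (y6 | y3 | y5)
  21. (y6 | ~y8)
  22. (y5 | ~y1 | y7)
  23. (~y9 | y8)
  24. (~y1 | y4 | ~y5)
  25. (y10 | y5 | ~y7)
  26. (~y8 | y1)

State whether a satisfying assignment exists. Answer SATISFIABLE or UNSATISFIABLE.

UNSATISFIABLE

y5 = True:
  propagation gives y7=False, y1=True, y3=True, y10=True; an empty clause results — contradiction.
y5 = False:
  propagation gives y7=True, y10=True, y6=True, y3=True; an empty clause results — contradiction.
Every branch closes, so no satisfying assignment exists.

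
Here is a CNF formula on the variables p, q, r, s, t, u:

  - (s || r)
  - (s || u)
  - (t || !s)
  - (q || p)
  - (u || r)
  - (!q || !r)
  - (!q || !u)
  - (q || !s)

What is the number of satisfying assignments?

2

Satisfying assignments:
  p=1 q=0 r=1 s=0 t=0 u=1
  p=1 q=0 r=1 s=0 t=1 u=1
Count: 2.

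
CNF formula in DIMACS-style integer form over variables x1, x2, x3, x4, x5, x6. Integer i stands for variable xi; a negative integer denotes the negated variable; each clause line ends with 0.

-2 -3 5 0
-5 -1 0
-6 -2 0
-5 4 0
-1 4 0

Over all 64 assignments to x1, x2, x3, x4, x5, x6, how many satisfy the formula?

21

Split on x5, then x1.
  x5=1, x1=1: a clause becomes empty — 0.
  x5=1, x1=0: x3 free; 3 ways for (x2,x4,x6) × 2^1 = 6.
  x5=0, x1=1: 5 of the 16 assignments to (x2,x3,x4,x6) work.
  x5=0, x1=0: x4 free; 5 ways for (x2,x3,x6) × 2^1 = 10.
Total: 0 + 6 + 5 + 10 = 21.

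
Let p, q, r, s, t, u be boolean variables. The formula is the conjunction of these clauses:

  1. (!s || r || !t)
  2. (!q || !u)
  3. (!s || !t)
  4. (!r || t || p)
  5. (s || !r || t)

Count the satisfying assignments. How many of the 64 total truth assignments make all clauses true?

Case analysis on t and r:
  t=1, r=1: p free; 3 ways for (q,s,u) × 2^1 = 6.
  t=1, r=0: p free; 3 ways for (q,s,u) × 2^1 = 6.
  t=0, r=1: remaining (p,q,s,u) ∈ {(1,0,1,0); (1,0,1,1); (1,1,1,0)} — 3.
  t=0, r=0: p, s free; 3 ways for (q,u) × 2^2 = 12.
Total: 6 + 6 + 3 + 12 = 27.

27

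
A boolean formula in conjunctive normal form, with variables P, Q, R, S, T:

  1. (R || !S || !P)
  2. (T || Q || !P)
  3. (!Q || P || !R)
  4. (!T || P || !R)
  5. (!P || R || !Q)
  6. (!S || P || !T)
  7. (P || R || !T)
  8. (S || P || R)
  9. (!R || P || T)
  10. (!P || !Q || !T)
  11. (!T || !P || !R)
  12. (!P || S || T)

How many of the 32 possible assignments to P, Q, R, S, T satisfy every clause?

The models are:
  P=0 Q=0 R=0 S=1 T=0
  P=0 Q=1 R=0 S=1 T=0
  P=1 Q=0 R=0 S=0 T=1
  P=1 Q=1 R=1 S=1 T=0
Count: 4.

4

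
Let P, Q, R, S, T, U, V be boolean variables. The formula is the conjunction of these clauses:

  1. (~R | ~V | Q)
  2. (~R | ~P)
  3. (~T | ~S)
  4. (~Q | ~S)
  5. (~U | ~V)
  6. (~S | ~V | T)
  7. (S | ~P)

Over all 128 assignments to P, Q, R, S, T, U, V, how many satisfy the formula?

28

Split on S, then V.
  S=T, V=T: a clause becomes empty — 0.
  S=T, V=F: U free; 3 ways for (P,Q,R,T) × 2^1 = 6.
  S=F, V=T: T free; 3 ways for (P,Q,R,U) × 2^1 = 6.
  S=F, V=F: forces P=F; Q, R, T, U free → 2^4 = 16.
Total: 0 + 6 + 6 + 16 = 28.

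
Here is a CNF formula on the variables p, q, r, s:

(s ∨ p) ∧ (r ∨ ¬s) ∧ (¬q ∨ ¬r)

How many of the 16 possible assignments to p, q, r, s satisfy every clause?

5

The models are:
  p=0 q=0 r=1 s=1
  p=1 q=0 r=0 s=0
  p=1 q=0 r=1 s=0
  p=1 q=0 r=1 s=1
  p=1 q=1 r=0 s=0
Count: 5.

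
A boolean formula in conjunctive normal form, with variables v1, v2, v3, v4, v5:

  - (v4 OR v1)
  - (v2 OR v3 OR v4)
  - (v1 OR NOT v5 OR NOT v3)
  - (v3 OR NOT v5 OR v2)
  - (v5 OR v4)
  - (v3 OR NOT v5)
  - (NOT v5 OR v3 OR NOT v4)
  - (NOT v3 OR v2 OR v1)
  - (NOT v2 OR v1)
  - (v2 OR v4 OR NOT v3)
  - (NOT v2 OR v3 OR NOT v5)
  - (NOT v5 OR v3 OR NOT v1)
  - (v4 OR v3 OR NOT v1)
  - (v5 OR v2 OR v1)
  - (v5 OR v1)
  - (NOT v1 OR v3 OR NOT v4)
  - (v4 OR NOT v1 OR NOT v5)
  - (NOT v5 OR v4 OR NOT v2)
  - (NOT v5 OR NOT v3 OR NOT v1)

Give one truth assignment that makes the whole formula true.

v1=True, v2=False, v3=True, v4=True, v5=False

Check each clause:
  1. (v1 OR v4) — v1 is true.
  2. (v3 OR v4 OR v2) — v3 is true.
  3. (NOT v5 OR NOT v3 OR v1) — v1 is true.
  4. (v2 OR v3 OR NOT v5) — v3 is true.
  5. (v4 OR v5) — v4 is true.
  6. (v3 OR NOT v5) — v3 is true.
  7. (NOT v5 OR NOT v4 OR v3) — v3 is true.
  8. (v2 OR v1 OR NOT v3) — v1 is true.
  9. (v1 OR NOT v2) — v1 is true.
  10. (NOT v3 OR v4 OR v2) — v4 is true.
  11. (NOT v5 OR NOT v2 OR v3) — v3 is true.
  12. (v3 OR NOT v5 OR NOT v1) — v3 is true.
  13. (v4 OR v3 OR NOT v1) — v3 is true.
  14. (v5 OR v2 OR v1) — v1 is true.
  15. (v1 OR v5) — v1 is true.
  16. (NOT v4 OR v3 OR NOT v1) — v3 is true.
  17. (v4 OR NOT v1 OR NOT v5) — NOT v5 is true.
  18. (NOT v5 OR NOT v2 OR v4) — NOT v5 is true.
  19. (NOT v5 OR NOT v1 OR NOT v3) — NOT v5 is true.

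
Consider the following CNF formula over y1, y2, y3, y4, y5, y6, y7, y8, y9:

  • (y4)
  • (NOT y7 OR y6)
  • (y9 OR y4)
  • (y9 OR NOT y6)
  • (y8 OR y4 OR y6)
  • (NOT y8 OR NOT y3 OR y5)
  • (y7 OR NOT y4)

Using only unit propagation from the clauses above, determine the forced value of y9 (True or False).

True

Unit clause (y4) sets y4 = True.
From (y7 OR NOT y4) and y4 = True: y7 = True.
(NOT y7 OR y6): since y7 = True, the clause reduces to (y6). y6 = True.
(NOT y6 OR y9): since y6 = True, the clause reduces to (y9). y9 = True.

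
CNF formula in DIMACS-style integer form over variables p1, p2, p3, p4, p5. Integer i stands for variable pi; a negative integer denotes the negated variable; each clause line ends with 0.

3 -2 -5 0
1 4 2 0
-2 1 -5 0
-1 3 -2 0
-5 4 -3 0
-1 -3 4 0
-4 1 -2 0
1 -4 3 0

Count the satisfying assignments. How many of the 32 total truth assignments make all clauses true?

12

Case analysis on p1 and p2:
  p1=1, p2=1: remaining (p3,p4,p5) ∈ {(1,1,0); (1,1,1)} — 2.
  p1=1, p2=0: p5 free; 3 ways for (p3,p4) × 2^1 = 6.
  p1=0, p2=1: remaining (p3,p4,p5) ∈ {(0,0,0); (1,0,0)} — 2.
  p1=0, p2=0: remaining (p3,p4,p5) ∈ {(1,1,0); (1,1,1)} — 2.
Total: 2 + 6 + 2 + 2 = 12.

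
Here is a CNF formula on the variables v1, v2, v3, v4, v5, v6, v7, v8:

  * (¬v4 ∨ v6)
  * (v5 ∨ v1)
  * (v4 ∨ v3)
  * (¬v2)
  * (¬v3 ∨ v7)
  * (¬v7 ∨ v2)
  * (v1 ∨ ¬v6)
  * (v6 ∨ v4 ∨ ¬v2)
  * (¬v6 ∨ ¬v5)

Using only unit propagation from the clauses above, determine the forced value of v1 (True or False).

True

(¬v2) stands alone — v2 = False.
In (v2 ∨ ¬v7), v2 is now false; ¬v7 must hold, so v7 = False.
In (¬v3 ∨ v7), v7 is now false; ¬v3 must hold, so v3 = False.
(v4 ∨ v3): since v3 = False, the clause reduces to (v4). v4 = True.
From (v6 ∨ ¬v4) and v4 = True: v6 = True.
In (¬v6 ∨ v1), ¬v6 is now false; v1 must hold, so v1 = True.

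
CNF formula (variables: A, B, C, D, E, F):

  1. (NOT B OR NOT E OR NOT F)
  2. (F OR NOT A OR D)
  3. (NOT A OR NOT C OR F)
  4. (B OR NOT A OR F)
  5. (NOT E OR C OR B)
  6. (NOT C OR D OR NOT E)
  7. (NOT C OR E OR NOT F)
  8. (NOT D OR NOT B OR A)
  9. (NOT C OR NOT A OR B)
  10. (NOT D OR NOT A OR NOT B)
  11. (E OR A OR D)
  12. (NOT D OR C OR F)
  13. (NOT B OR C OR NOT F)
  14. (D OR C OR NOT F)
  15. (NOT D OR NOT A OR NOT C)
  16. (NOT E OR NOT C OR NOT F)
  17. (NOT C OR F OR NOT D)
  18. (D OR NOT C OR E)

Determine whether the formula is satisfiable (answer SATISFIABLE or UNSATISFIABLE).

SATISFIABLE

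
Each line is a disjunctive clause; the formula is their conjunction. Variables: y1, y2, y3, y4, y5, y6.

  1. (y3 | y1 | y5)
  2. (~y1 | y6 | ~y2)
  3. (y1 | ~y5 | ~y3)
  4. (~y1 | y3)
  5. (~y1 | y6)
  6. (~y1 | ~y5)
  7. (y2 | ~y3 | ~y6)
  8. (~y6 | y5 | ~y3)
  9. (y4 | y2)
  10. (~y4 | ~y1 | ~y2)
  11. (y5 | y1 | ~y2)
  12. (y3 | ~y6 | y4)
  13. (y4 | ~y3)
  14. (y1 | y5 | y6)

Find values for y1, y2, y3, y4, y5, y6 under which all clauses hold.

Try y1 = False.
Set y2 = False and propagate.
  then y4 is forced to True.
Try y3 = False.
  then y5 is forced to True.
y6 is now unconstrained; take y6 = False.

y1 = False, y2 = False, y3 = False, y4 = True, y5 = True, y6 = False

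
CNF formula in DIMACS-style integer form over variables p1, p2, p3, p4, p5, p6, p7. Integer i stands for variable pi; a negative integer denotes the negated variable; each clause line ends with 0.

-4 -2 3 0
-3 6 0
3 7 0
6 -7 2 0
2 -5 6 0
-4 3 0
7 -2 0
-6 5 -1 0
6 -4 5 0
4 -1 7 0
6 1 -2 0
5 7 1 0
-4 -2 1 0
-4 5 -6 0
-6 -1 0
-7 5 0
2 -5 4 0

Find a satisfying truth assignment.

Try p1 = False.
For the remaining variables, p2 = False, p3 = True, p4 = True, p5 = True, p6 = True, p7 = False works.
Check each clause:
  1. (~p2 \/ p3 \/ ~p4) — p3 is true.
  2. (p6 \/ ~p3) — p6 is true.
  3. (p7 \/ p3) — p3 is true.
  4. (p2 \/ ~p7 \/ p6) — ~p7 is true.
  5. (~p5 \/ p6 \/ p2) — p6 is true.
  6. (~p4 \/ p3) — p3 is true.
  7. (p7 \/ ~p2) — ~p2 is true.
  8. (p5 \/ ~p6 \/ ~p1) — p5 is true.
  9. (p6 \/ ~p4 \/ p5) — p5 is true.
  10. (p7 \/ ~p1 \/ p4) — p4 is true.
  11. (~p2 \/ p1 \/ p6) — p6 is true.
  12. (p1 \/ p7 \/ p5) — p5 is true.
  13. (~p4 \/ p1 \/ ~p2) — ~p2 is true.
  14. (~p6 \/ ~p4 \/ p5) — p5 is true.
  15. (~p1 \/ ~p6) — ~p1 is true.
  16. (p5 \/ ~p7) — ~p7 is true.
  17. (~p5 \/ p2 \/ p4) — p4 is true.

p1 = F  p2 = F  p3 = T  p4 = T  p5 = T  p6 = T  p7 = F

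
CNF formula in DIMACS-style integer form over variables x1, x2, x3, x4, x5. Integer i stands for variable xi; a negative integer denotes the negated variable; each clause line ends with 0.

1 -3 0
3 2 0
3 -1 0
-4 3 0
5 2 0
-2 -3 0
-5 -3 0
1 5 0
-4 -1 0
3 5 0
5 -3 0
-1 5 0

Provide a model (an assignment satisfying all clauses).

x4 occurs only negated in the remaining clauses — set x4 = False.
Try x1 = False.
  then x3 is forced to False.
  then x2 is forced to True.
  then x5 is forced to True.
Every clause has at least one true literal under this assignment.
Check each clause:
  1. (x1 | ~x3) — ~x3 is true.
  2. (x3 | x2) — x2 is true.
  3. (~x1 | x3) — ~x1 is true.
  4. (~x4 | x3) — ~x4 is true.
  5. (x2 | x5) — x2 is true.
  6. (~x2 | ~x3) — ~x3 is true.
  7. (~x3 | ~x5) — ~x3 is true.
  8. (x1 | x5) — x5 is true.
  9. (~x1 | ~x4) — ~x4 is true.
  10. (x3 | x5) — x5 is true.
  11. (~x3 | x5) — ~x3 is true.
  12. (x5 | ~x1) — x5 is true.

x1=0  x2=1  x3=0  x4=0  x5=1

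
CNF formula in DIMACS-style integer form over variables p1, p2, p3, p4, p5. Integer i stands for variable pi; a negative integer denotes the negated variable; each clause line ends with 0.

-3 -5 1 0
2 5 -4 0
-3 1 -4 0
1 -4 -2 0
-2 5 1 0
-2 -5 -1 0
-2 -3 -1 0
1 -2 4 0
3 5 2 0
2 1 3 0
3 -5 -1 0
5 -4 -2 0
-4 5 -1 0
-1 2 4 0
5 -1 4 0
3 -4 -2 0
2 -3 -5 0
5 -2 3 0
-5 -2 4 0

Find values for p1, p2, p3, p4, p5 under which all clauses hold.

Try p1 = False.
Try p2 = False.
  then p3 is forced to True.
  then p5 is forced to False.
  then p4 is forced to False.
Every clause has at least one true literal under this assignment.

p1=False, p2=False, p3=True, p4=False, p5=False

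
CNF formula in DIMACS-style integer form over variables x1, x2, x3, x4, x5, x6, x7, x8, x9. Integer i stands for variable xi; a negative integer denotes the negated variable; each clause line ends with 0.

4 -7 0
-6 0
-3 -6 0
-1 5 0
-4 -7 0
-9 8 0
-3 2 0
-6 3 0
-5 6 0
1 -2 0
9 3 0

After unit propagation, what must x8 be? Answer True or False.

True

(!x6) stands alone — x6 = False.
(x6 || !x5) with x6 = False leaves only !x5, so x5 = False.
In (!x1 || x5), x5 is now false; !x1 must hold, so x1 = False.
(!x2 || x1): since x1 = False, the clause reduces to (!x2). x2 = False.
In (!x3 || x2), x2 is now false; !x3 must hold, so x3 = False.
(x3 || x9) with x3 = False leaves only x9, so x9 = True.
(x8 || !x9) with x9 = True leaves only x8, so x8 = True.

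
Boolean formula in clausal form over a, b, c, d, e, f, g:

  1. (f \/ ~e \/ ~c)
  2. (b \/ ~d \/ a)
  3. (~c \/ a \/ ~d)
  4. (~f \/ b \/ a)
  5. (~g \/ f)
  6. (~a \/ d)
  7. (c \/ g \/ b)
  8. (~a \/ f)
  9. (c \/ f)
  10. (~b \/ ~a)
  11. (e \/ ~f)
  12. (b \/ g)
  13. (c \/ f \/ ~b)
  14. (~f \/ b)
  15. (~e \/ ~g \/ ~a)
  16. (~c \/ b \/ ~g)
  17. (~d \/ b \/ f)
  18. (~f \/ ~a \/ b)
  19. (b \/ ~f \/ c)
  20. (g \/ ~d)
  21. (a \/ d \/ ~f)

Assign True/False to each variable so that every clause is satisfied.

a=False, b=True, c=True, d=False, e=False, f=False, g=False

Check each clause:
  1. (~e \/ f \/ ~c) — ~e is true.
  2. (b \/ a \/ ~d) — b is true.
  3. (~d \/ ~c \/ a) — ~d is true.
  4. (a \/ b \/ ~f) — b is true.
  5. (f \/ ~g) — ~g is true.
  6. (d \/ ~a) — ~a is true.
  7. (g \/ c \/ b) — b is true.
  8. (~a \/ f) — ~a is true.
  9. (f \/ c) — c is true.
  10. (~a \/ ~b) — ~a is true.
  11. (e \/ ~f) — ~f is true.
  12. (b \/ g) — b is true.
  13. (f \/ ~b \/ c) — c is true.
  14. (~f \/ b) — b is true.
  15. (~e \/ ~g \/ ~a) — ~g is true.
  16. (b \/ ~c \/ ~g) — ~g is true.
  17. (~d \/ f \/ b) — b is true.
  18. (~a \/ b \/ ~f) — b is true.
  19. (c \/ ~f \/ b) — ~f is true.
  20. (g \/ ~d) — ~d is true.
  21. (~f \/ a \/ d) — ~f is true.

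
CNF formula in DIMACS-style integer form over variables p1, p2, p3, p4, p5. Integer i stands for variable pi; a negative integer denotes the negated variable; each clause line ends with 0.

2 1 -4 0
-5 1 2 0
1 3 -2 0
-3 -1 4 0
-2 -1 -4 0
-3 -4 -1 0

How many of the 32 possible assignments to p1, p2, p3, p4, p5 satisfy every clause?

12

Split on p1, then p2.
  p1=1, p2=1: remaining (p3,p4,p5) ∈ {(0,0,0); (0,0,1)} — 2.
  p1=1, p2=0: remaining (p3,p4,p5) ∈ {(0,0,0); (0,0,1); (0,1,0); (0,1,1)} — 4.
  p1=0, p2=1: remaining (p3,p4,p5) ∈ {(1,0,0); (1,0,1); (1,1,0); (1,1,1)} — 4.
  p1=0, p2=0: remaining (p3,p4,p5) ∈ {(0,0,0); (1,0,0)} — 2.
Total: 2 + 4 + 4 + 2 = 12.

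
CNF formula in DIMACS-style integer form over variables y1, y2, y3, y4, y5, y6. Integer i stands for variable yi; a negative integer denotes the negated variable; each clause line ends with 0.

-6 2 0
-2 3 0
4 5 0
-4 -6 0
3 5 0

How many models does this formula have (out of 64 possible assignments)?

18

Case analysis on y2 and y3:
  y2=T, y3=T: y1 free; 4 ways for (y4,y5,y6) × 2^1 = 8.
  y2=T, y3=F: a clause becomes empty — 0.
  y2=F, y3=T: y1 free; 3 ways for (y4,y5,y6) × 2^1 = 6.
  y2=F, y3=F: remaining (y1,y4,y5,y6) ∈ {(F,F,T,F); (F,T,T,F); (T,F,T,F); (T,T,T,F)} — 4.
Total: 8 + 0 + 6 + 4 = 18.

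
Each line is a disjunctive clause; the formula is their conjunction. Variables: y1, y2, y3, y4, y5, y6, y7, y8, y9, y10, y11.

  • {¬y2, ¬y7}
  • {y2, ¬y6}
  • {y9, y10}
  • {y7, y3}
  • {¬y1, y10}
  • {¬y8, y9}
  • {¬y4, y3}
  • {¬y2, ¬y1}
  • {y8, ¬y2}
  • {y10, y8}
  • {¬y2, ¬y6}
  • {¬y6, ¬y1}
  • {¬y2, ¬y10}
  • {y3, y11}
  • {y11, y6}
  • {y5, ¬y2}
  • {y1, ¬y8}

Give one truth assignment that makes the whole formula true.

y1=1, y2=0, y3=1, y4=1, y5=0, y6=0, y7=1, y8=0, y9=1, y10=1, y11=1

Check each clause:
  1. {¬y2, ¬y7} — ¬y2 is true.
  2. {y2, ¬y6} — ¬y6 is true.
  3. {y9, y10} — y9 is true.
  4. {y3, y7} — y3 is true.
  5. {y10, ¬y1} — y10 is true.
  6. {y9, ¬y8} — ¬y8 is true.
  7. {¬y4, y3} — y3 is true.
  8. {¬y1, ¬y2} — ¬y2 is true.
  9. {y8, ¬y2} — ¬y2 is true.
  10. {y10, y8} — y10 is true.
  11. {¬y2, ¬y6} — ¬y6 is true.
  12. {¬y6, ¬y1} — ¬y6 is true.
  13. {¬y10, ¬y2} — ¬y2 is true.
  14. {y11, y3} — y3 is true.
  15. {y11, y6} — y11 is true.
  16. {¬y2, y5} — ¬y2 is true.
  17. {y1, ¬y8} — ¬y8 is true.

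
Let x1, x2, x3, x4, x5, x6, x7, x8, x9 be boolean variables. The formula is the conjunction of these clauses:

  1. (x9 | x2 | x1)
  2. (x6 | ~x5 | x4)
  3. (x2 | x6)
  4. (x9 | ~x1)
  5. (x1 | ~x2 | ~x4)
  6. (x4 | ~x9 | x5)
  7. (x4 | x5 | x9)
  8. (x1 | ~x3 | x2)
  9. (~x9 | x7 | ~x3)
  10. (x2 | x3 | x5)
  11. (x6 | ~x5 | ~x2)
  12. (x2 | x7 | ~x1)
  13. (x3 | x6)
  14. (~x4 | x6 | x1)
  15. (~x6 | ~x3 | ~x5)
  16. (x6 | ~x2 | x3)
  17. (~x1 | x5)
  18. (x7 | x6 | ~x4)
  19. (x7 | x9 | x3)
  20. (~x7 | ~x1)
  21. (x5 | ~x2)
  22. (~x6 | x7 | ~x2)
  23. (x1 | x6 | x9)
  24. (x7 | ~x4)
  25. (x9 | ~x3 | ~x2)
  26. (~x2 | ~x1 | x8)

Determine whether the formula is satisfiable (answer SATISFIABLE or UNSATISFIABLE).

SATISFIABLE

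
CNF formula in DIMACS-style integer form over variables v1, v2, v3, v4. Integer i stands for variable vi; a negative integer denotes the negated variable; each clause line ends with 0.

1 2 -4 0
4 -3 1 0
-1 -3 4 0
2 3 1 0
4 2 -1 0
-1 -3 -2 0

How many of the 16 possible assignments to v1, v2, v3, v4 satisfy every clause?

Satisfying assignments:
  v1=0 v2=1 v3=0 v4=0
  v1=0 v2=1 v3=0 v4=1
  v1=0 v2=1 v3=1 v4=1
  v1=1 v2=0 v3=0 v4=1
  v1=1 v2=0 v3=1 v4=1
  v1=1 v2=1 v3=0 v4=0
  v1=1 v2=1 v3=0 v4=1
Count: 7.

7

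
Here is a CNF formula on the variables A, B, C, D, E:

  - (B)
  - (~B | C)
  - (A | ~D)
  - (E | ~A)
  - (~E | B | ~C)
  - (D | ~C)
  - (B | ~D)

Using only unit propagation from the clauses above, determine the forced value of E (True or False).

True

Unit clause (B) sets B = True.
(C | ~B) with B = True leaves only C, so C = True.
(~C | D) with C = True leaves only D, so D = True.
In (A | ~D), ~D is now false; A must hold, so A = True.
(E | ~A) with A = True leaves only E, so E = True.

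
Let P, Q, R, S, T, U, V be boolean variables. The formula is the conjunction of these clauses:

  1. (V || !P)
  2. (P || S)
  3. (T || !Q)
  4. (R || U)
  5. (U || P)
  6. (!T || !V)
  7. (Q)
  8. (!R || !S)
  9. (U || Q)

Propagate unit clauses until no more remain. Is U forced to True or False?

True

(Q) is a unit clause: Q = True.
From (!Q || T) and Q = True: T = True.
From (!T || !V) and T = True: V = False.
From (V || !P) and V = False: P = False.
(S || P) with P = False leaves only S, so S = True.
From (P || U) and P = False: U = True.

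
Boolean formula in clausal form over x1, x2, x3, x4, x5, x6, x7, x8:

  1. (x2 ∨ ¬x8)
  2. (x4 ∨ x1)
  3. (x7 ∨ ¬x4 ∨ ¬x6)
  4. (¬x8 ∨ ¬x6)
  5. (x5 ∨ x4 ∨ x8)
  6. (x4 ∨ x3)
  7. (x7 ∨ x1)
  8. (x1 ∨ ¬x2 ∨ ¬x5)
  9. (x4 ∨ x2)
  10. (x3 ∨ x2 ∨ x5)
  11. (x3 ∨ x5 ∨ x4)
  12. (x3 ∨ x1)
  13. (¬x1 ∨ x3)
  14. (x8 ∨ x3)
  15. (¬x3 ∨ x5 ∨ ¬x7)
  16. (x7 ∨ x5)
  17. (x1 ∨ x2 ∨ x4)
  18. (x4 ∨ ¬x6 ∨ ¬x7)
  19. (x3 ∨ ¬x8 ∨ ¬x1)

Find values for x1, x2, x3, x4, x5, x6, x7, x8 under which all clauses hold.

x1=T, x2=T, x3=T, x4=T, x5=T, x6=F, x7=T, x8=F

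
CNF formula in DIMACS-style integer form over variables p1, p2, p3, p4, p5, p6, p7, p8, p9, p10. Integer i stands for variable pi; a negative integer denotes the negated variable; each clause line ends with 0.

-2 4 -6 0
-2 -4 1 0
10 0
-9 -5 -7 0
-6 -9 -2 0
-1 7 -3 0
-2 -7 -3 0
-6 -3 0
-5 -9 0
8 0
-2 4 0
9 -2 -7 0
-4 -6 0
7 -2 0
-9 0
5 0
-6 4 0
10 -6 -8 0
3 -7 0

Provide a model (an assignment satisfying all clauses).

p1=False, p2=False, p3=True, p4=True, p5=True, p6=False, p7=False, p8=True, p9=False, p10=True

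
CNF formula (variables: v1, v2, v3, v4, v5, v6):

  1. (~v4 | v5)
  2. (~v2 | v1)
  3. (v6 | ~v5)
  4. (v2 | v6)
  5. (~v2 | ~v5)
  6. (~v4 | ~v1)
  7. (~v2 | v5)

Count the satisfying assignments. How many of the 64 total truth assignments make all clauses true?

Split on v2, then v5.
  v2=1, v5=1: a clause becomes empty — 0.
  v2=1, v5=0: a clause becomes empty — 0.
  v2=0, v5=1: v3 free; 3 ways for (v1,v4,v6) × 2^1 = 6.
  v2=0, v5=0: remaining (v1,v3,v4,v6) ∈ {(0,0,0,1); (0,1,0,1); (1,0,0,1); (1,1,0,1)} — 4.
Total: 0 + 0 + 6 + 4 = 10.

10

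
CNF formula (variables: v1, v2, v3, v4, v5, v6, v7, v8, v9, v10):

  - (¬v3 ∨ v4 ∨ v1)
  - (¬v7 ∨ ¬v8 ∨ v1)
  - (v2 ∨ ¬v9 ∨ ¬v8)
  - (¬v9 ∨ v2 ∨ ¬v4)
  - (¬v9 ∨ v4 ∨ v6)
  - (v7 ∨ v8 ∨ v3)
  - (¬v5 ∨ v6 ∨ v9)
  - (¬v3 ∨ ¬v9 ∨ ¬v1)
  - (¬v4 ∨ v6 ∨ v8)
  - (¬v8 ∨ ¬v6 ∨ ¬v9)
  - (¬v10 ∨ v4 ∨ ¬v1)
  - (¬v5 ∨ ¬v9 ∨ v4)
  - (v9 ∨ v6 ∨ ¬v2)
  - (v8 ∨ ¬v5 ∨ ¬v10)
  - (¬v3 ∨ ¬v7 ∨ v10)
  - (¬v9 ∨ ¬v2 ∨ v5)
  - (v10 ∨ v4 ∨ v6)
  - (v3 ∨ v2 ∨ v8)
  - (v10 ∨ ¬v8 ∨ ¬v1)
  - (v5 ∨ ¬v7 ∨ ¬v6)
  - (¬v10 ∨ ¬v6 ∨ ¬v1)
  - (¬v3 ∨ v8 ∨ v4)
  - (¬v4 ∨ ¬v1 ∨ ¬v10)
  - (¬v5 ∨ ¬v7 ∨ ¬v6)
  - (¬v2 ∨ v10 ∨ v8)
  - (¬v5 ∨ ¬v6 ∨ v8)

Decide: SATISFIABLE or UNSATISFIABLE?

SATISFIABLE

Set v1 = False and propagate.
Branch on v2: take v2 = True.
Branch on v3: take v3 = True.
  then v4 is forced to True.
For the remaining variables, v5 = False, v6 = True, v7 = False, v8 = True, v9 = False, v10 = False works.
So v1=F, v2=T, v3=T, v4=T, v5=F, v6=T, v7=F, v8=T, v9=F, v10=F is a satisfying assignment.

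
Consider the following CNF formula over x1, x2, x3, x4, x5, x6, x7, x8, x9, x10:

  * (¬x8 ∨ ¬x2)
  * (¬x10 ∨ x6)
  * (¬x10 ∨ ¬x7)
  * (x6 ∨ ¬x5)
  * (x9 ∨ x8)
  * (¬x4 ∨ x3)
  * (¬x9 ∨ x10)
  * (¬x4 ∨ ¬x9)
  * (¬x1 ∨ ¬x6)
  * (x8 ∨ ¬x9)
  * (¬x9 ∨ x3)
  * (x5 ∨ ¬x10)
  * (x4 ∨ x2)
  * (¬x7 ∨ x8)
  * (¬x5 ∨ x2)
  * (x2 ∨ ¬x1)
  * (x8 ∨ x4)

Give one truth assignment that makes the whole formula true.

x1=F, x2=F, x3=T, x4=T, x5=F, x6=T, x7=T, x8=T, x9=F, x10=F

Check each clause:
  1. (¬x2 ∨ ¬x8) — ¬x2 is true.
  2. (¬x10 ∨ x6) — x6 is true.
  3. (¬x7 ∨ ¬x10) — ¬x10 is true.
  4. (x6 ∨ ¬x5) — ¬x5 is true.
  5. (x8 ∨ x9) — x8 is true.
  6. (¬x4 ∨ x3) — x3 is true.
  7. (x10 ∨ ¬x9) — ¬x9 is true.
  8. (¬x9 ∨ ¬x4) — ¬x9 is true.
  9. (¬x6 ∨ ¬x1) — ¬x1 is true.
  10. (x8 ∨ ¬x9) — x8 is true.
  11. (x3 ∨ ¬x9) — x3 is true.
  12. (¬x10 ∨ x5) — ¬x10 is true.
  13. (x4 ∨ x2) — x4 is true.
  14. (¬x7 ∨ x8) — x8 is true.
  15. (¬x5 ∨ x2) — ¬x5 is true.
  16. (x2 ∨ ¬x1) — ¬x1 is true.
  17. (x8 ∨ x4) — x8 is true.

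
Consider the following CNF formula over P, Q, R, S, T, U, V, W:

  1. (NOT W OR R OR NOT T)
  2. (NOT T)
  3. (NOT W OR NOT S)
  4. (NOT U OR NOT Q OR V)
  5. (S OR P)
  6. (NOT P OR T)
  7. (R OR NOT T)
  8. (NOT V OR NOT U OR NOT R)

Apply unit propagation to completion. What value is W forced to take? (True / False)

Unit clause (NOT T) sets T = False.
In (NOT P OR T), T is now false; NOT P must hold, so P = False.
(S OR P) with P = False leaves only S, so S = True.
From (NOT W OR NOT S) and S = True: W = False.

False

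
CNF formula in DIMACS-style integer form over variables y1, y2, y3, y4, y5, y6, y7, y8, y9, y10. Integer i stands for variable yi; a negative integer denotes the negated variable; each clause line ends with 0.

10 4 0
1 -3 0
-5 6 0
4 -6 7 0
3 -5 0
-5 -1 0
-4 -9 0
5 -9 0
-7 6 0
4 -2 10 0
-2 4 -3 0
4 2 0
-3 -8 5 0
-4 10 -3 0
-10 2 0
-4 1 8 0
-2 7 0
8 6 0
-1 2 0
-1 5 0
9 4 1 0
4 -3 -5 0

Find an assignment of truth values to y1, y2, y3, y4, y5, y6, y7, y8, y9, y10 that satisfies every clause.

y1=0, y2=0, y3=0, y4=1, y5=0, y6=1, y7=0, y8=1, y9=0, y10=0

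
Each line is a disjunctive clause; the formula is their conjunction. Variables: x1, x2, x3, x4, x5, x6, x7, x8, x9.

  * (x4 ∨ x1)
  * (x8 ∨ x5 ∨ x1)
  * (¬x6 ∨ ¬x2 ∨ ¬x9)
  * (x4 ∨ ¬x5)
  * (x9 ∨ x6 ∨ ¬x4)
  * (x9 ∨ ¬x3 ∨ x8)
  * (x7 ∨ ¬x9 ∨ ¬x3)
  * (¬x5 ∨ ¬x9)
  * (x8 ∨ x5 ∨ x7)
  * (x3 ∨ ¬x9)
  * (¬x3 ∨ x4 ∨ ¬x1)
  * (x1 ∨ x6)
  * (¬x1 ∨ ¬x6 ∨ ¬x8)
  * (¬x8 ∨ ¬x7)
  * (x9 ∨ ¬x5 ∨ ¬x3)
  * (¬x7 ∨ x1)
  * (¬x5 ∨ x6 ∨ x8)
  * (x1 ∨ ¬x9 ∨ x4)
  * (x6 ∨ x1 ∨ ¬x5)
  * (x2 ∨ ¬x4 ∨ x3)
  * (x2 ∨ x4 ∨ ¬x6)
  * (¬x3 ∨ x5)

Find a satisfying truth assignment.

x1 = True  x2 = False  x3 = False  x4 = False  x5 = False  x6 = False  x7 = True  x8 = False  x9 = False

Branch on x1: take x1 = True.
For the remaining variables, x2 = False, x3 = False, x4 = False, x5 = False, x6 = False, x7 = True, x8 = False, x9 = False works.
Every clause has at least one true literal under this assignment.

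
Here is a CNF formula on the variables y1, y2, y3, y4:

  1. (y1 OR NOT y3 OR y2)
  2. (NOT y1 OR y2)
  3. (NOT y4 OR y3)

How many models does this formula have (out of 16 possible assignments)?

7

The models are:
  y1=F y2=F y3=F y4=F
  y1=F y2=T y3=F y4=F
  y1=F y2=T y3=T y4=F
  y1=F y2=T y3=T y4=T
  y1=T y2=T y3=F y4=F
  y1=T y2=T y3=T y4=F
  y1=T y2=T y3=T y4=T
That's 7 in total.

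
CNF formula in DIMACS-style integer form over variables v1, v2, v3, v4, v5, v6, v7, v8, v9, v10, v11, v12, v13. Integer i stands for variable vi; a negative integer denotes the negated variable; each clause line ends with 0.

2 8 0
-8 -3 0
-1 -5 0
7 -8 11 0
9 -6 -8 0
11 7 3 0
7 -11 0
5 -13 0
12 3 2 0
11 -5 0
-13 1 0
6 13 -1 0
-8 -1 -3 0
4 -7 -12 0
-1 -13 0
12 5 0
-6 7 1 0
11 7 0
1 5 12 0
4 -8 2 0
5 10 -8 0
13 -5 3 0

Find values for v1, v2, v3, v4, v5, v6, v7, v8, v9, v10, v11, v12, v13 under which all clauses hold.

v1=True, v2=True, v3=False, v4=True, v5=False, v6=True, v7=True, v8=False, v9=True, v10=True, v11=False, v12=True, v13=False

Pure literal: v2 appears only positively; assign v2 = True.
Pure literal: v4 appears only positively; assign v4 = True.
Set v1 = True and propagate.
  then v5 is forced to False.
  then v13 is forced to False.
  then v6 is forced to True.
  then v12 is forced to True.
Branch on v3: take v3 = False.
The remaining clauses are satisfied by v7 = True, v8 = False, v9 = True, v10 = True, v11 = False.
Check each clause:
  1. {v8, v2} — v2 is true.
  2. {¬v3, ¬v8} — ¬v8 is true.
  3. {¬v5, ¬v1} — ¬v5 is true.
  4. {v7, ¬v8, v11} — ¬v8 is true.
  5. {¬v6, v9, ¬v8} — ¬v8 is true.
  6. {v7, v3, v11} — v7 is true.
  7. {¬v11, v7} — ¬v11 is true.
  8. {v5, ¬v13} — ¬v13 is true.
  9. {v12, v3, v2} — v2 is true.
  10. {v11, ¬v5} — ¬v5 is true.
  11. {v1, ¬v13} — v1 is true.
  12. {v6, v13, ¬v1} — v6 is true.
  13. {¬v8, ¬v3, ¬v1} — ¬v8 is true.
  14. {v4, ¬v7, ¬v12} — v4 is true.
  15. {¬v1, ¬v13} — ¬v13 is true.
  16. {v12, v5} — v12 is true.
  17. {v7, v1, ¬v6} — v1 is true.
  18. {v11, v7} — v7 is true.
  19. {v12, v5, v1} — v1 is true.
  20. {¬v8, v4, v2} — ¬v8 is true.
  21. {¬v8, v10, v5} — ¬v8 is true.
  22. {¬v5, v13, v3} — ¬v5 is true.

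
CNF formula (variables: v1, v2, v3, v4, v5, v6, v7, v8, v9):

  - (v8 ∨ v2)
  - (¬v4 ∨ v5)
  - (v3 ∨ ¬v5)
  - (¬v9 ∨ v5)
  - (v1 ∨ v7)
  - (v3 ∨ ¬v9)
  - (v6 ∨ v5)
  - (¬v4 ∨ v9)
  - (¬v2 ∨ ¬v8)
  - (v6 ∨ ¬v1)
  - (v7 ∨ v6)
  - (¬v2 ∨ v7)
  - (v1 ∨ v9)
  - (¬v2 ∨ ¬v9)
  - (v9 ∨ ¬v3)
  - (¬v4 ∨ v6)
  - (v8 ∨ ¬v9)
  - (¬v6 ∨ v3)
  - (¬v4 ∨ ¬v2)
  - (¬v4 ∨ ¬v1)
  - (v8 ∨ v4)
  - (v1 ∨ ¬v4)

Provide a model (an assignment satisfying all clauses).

v1 = T  v2 = F  v3 = T  v4 = F  v5 = T  v6 = T  v7 = F  v8 = T  v9 = T

Check each clause:
  1. (v8 ∨ v2) — v8 is true.
  2. (¬v4 ∨ v5) — ¬v4 is true.
  3. (v3 ∨ ¬v5) — v3 is true.
  4. (¬v9 ∨ v5) — v5 is true.
  5. (v1 ∨ v7) — v1 is true.
  6. (v3 ∨ ¬v9) — v3 is true.
  7. (v5 ∨ v6) — v5 is true.
  8. (¬v4 ∨ v9) — v9 is true.
  9. (¬v2 ∨ ¬v8) — ¬v2 is true.
  10. (v6 ∨ ¬v1) — v6 is true.
  11. (v7 ∨ v6) — v6 is true.
  12. (¬v2 ∨ v7) — ¬v2 is true.
  13. (v9 ∨ v1) — v1 is true.
  14. (¬v9 ∨ ¬v2) — ¬v2 is true.
  15. (v9 ∨ ¬v3) — v9 is true.
  16. (v6 ∨ ¬v4) — ¬v4 is true.
  17. (v8 ∨ ¬v9) — v8 is true.
  18. (v3 ∨ ¬v6) — v3 is true.
  19. (¬v4 ∨ ¬v2) — ¬v4 is true.
  20. (¬v1 ∨ ¬v4) — ¬v4 is true.
  21. (v8 ∨ v4) — v8 is true.
  22. (¬v4 ∨ v1) — v1 is true.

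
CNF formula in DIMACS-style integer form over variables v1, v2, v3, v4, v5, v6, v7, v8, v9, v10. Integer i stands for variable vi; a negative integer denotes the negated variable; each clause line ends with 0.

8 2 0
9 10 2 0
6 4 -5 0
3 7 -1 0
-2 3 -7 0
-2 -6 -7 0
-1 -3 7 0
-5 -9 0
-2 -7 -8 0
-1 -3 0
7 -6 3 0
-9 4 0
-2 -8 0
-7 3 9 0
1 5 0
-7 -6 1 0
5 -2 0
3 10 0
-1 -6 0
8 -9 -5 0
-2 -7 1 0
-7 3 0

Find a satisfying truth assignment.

v1=False  v2=False  v3=True  v4=True  v5=True  v6=True  v7=False  v8=True  v9=False  v10=True

Check each clause:
  1. (v8 \/ v2) — v8 is true.
  2. (v9 \/ v10 \/ v2) — v10 is true.
  3. (v6 \/ ~v5 \/ v4) — v4 is true.
  4. (v3 \/ v7 \/ ~v1) — v3 is true.
  5. (~v2 \/ v3 \/ ~v7) — ~v7 is true.
  6. (~v2 \/ ~v7 \/ ~v6) — ~v7 is true.
  7. (~v1 \/ v7 \/ ~v3) — ~v1 is true.
  8. (~v5 \/ ~v9) — ~v9 is true.
  9. (~v7 \/ ~v8 \/ ~v2) — ~v7 is true.
  10. (~v3 \/ ~v1) — ~v1 is true.
  11. (v3 \/ v7 \/ ~v6) — v3 is true.
  12. (v4 \/ ~v9) — v4 is true.
  13. (~v8 \/ ~v2) — ~v2 is true.
  14. (v9 \/ ~v7 \/ v3) — v3 is true.
  15. (v1 \/ v5) — v5 is true.
  16. (~v7 \/ v1 \/ ~v6) — ~v7 is true.
  17. (~v2 \/ v5) — v5 is true.
  18. (v3 \/ v10) — v10 is true.
  19. (~v6 \/ ~v1) — ~v1 is true.
  20. (~v5 \/ v8 \/ ~v9) — v8 is true.
  21. (~v2 \/ ~v7 \/ v1) — ~v7 is true.
  22. (v3 \/ ~v7) — ~v7 is true.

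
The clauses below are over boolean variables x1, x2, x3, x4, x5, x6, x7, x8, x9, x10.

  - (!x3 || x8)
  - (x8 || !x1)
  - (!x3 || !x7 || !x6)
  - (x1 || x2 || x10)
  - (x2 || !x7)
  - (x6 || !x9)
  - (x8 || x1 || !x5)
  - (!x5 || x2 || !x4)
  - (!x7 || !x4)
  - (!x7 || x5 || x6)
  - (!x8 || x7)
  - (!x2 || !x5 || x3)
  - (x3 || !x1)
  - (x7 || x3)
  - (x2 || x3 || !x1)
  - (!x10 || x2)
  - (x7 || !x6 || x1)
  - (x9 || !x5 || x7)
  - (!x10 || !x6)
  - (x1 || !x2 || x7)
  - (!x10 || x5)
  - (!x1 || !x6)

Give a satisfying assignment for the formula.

x1=True, x2=True, x3=True, x4=False, x5=True, x6=False, x7=True, x8=True, x9=False, x10=False

Pure literal: x4 appears only negated; assign x4 = False.
Branch on x1: take x1 = True.
  then x8 is forced to True.
  then x7 is forced to True.
  then x2 is forced to True.
  then x3 is forced to True.
  then x6 is forced to False.
  then x9 is forced to False.
  then x5 is forced to True.
x10 is now unconstrained; take x10 = False.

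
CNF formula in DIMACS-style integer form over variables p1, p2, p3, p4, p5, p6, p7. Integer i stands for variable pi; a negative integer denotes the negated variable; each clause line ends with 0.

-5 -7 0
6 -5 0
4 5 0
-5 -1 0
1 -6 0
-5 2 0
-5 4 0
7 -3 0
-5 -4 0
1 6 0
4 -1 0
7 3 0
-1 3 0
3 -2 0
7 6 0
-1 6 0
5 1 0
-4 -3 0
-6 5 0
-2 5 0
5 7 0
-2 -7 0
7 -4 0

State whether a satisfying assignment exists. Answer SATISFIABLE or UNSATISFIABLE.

p5 = True:
  propagation gives p7=False, p6=True, p1=False; an empty clause results — contradiction.
p5 = False:
  propagation gives p4=True, p1=True, p3=True; an empty clause results — contradiction.
Every branch closes, so no satisfying assignment exists.

UNSATISFIABLE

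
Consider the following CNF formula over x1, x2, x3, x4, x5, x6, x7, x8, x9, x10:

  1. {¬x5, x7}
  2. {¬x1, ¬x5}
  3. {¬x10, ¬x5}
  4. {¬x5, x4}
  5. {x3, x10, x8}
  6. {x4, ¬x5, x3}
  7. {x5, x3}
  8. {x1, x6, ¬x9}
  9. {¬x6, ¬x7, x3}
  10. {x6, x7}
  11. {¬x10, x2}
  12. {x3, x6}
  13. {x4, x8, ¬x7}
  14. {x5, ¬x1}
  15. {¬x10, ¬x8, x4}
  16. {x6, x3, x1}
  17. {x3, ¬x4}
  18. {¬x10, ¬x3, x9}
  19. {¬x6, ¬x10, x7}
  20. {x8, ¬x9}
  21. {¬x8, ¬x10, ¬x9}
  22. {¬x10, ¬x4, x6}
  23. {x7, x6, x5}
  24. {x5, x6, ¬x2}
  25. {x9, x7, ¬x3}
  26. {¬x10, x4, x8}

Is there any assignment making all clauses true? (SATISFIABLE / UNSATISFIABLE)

Set x1 = False and propagate.
Set x2 = False and propagate.
  then x10 is forced to False.
Set x3 = True and propagate.
The remaining clauses are satisfied by x4 = True, x5 = True, x6 = False, x7 = True, x8 = True, x9 = False.
So x1=F, x2=F, x3=T, x4=T, x5=T, x6=F, x7=T, x8=T, x9=F, x10=F is a satisfying assignment.

SATISFIABLE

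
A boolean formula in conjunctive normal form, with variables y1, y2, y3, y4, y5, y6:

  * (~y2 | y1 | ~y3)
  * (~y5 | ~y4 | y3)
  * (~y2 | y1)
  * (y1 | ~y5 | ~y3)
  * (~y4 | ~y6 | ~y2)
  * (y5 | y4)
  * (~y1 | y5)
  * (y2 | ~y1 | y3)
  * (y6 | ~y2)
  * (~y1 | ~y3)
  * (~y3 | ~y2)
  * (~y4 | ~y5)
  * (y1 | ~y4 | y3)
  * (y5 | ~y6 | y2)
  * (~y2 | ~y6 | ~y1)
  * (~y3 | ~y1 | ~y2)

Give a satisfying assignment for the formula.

Set y1 = False and propagate.
  then y2 is forced to False.
Branch on y3: take y3 = True.
  then y5 is forced to False.
  then y4 is forced to True.
  then y6 is forced to False.

y1=F  y2=F  y3=T  y4=T  y5=F  y6=F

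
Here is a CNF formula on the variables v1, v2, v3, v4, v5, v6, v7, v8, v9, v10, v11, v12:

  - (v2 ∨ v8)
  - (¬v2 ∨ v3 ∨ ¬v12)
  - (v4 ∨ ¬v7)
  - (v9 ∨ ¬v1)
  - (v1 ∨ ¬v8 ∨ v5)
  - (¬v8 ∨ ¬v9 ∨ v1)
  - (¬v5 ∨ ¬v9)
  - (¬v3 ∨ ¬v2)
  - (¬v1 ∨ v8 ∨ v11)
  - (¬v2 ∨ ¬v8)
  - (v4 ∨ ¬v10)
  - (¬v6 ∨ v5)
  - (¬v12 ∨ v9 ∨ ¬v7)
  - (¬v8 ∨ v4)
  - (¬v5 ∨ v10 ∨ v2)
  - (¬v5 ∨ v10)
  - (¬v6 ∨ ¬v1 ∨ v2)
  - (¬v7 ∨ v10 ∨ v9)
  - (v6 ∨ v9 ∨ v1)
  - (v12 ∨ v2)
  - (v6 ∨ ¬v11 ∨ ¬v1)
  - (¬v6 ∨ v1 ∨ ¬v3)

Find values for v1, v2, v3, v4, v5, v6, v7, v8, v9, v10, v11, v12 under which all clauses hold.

v1 = False, v2 = False, v3 = False, v4 = True, v5 = True, v6 = True, v7 = False, v8 = True, v9 = False, v10 = True, v11 = False, v12 = True

v4 occurs only positively in the remaining clauses — set v4 = True.
Pure literal: v7 appears only negated; assign v7 = False.
Branch on v1: take v1 = False.
Branch on v2: take v2 = False.
  then v8 is forced to True.
  then v5 is forced to True.
  then v9 is forced to False.
  then v10 is forced to True.
  then v6 is forced to True.
  then v12 is forced to True.
  then v3 is forced to False.
v11 is now unconstrained; take v11 = False.
Every clause has at least one true literal under this assignment.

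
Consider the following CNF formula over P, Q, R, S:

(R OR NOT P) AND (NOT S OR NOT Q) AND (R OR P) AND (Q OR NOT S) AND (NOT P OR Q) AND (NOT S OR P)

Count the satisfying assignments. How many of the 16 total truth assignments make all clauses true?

The models are:
  P=0 Q=0 R=1 S=0
  P=0 Q=1 R=1 S=0
  P=1 Q=1 R=1 S=0
That's 3 in total.

3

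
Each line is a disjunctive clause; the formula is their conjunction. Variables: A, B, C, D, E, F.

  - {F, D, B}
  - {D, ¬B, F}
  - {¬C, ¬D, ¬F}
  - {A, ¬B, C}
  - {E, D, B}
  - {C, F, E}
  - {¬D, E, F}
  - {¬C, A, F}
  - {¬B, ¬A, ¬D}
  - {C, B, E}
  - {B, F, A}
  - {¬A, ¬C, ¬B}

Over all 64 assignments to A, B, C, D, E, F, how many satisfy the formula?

12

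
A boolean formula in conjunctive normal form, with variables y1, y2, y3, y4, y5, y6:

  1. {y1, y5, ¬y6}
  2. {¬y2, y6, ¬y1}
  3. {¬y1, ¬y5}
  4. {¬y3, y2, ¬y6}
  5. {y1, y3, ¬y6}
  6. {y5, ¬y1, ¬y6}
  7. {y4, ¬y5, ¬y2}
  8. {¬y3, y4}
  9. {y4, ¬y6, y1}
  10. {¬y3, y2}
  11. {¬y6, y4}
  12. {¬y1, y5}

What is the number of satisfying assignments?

10

Case analysis on y1 and y6:
  y1=T, y6=T: a clause becomes empty — 0.
  y1=T, y6=F: a clause becomes empty — 0.
  y1=F, y6=T: remaining (y2,y3,y4,y5) ∈ {(T,T,T,T)} — 1.
  y1=F, y6=F: 9 of the 16 assignments to (y2,y3,y4,y5) work.
Total: 0 + 0 + 1 + 9 = 10.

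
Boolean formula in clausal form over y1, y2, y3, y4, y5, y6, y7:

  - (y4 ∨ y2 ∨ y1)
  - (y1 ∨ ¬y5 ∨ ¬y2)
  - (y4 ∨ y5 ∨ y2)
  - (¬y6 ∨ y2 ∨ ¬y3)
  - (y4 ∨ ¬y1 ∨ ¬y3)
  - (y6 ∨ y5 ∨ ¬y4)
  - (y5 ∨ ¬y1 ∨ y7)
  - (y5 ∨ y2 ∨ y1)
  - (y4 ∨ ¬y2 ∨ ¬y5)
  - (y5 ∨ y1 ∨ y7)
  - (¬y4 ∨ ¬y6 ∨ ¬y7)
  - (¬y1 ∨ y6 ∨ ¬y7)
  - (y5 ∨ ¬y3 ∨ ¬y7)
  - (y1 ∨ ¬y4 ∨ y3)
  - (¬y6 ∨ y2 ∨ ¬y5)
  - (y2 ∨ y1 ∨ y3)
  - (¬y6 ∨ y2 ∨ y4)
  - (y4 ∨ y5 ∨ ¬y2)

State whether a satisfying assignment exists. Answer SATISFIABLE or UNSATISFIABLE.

SATISFIABLE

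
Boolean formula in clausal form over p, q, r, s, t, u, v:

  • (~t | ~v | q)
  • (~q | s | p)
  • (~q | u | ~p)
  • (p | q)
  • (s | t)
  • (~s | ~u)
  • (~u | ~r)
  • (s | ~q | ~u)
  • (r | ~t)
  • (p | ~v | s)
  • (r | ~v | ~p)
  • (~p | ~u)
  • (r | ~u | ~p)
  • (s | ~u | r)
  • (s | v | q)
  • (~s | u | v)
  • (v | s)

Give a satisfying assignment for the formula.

p = True, q = False, r = True, s = True, t = False, u = False, v = True

Set p = True and propagate.
  then u is forced to False.
  then q is forced to False.
Set r = True and propagate.
The remaining clauses are satisfied by s = True, t = False, v = True.
Every clause has at least one true literal under this assignment.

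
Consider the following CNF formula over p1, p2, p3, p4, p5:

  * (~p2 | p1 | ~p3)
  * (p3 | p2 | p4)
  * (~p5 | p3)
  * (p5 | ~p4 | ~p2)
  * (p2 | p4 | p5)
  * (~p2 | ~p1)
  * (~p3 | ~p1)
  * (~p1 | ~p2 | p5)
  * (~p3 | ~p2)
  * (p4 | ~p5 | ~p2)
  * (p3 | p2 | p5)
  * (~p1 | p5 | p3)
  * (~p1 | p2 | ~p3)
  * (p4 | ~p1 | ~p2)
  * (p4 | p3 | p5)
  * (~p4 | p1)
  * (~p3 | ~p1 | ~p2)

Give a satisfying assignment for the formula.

p1=F  p2=F  p3=T  p4=F  p5=T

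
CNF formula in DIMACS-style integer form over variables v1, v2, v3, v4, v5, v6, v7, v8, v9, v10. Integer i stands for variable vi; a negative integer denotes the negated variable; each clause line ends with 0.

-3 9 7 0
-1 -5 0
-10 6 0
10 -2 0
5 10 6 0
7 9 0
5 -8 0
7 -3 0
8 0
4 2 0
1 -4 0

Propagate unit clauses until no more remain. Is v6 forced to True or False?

(v8) stands alone — v8 = True.
From (~v8 | v5) and v8 = True: v5 = True.
(~v1 | ~v5) with v5 = True leaves only ~v1, so v1 = False.
(v1 | ~v4): since v1 = False, the clause reduces to (~v4). v4 = False.
(v4 | v2) with v4 = False leaves only v2, so v2 = True.
From (~v2 | v10) and v2 = True: v10 = True.
From (v6 | ~v10) and v10 = True: v6 = True.

True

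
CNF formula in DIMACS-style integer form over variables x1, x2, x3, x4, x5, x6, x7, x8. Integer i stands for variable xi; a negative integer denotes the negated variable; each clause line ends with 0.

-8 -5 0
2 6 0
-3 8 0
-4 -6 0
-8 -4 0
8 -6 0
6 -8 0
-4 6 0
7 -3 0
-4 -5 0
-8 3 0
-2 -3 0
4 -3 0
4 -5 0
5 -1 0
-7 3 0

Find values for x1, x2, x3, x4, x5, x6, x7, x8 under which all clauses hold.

x1 = F, x2 = T, x3 = F, x4 = F, x5 = F, x6 = F, x7 = F, x8 = F

Pure literal: x1 appears only negated; assign x1 = False.
Set x2 = True and propagate.
  then x3 is forced to False.
  then x8 is forced to False.
  then x6 is forced to False.
  then x4 is forced to False.
  then x5 is forced to False.
  then x7 is forced to False.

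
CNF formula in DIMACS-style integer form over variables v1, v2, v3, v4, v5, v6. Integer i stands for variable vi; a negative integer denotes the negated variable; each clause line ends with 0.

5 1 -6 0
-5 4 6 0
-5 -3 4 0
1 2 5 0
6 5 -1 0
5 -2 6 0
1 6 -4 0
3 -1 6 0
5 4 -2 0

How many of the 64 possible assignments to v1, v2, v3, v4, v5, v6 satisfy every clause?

20

Case analysis on v5 and v6:
  v5=1, v6=1: v1, v2 free; 3 ways for (v3,v4) × 2^2 = 12.
  v5=1, v6=0: remaining (v1,v2,v3,v4) ∈ {(1,0,1,1); (1,1,1,1)} — 2.
  v5=0, v6=1: v3 free; 3 ways for (v1,v2,v4) × 2^1 = 6.
  v5=0, v6=0: a clause becomes empty — 0.
Total: 12 + 2 + 6 + 0 = 20.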